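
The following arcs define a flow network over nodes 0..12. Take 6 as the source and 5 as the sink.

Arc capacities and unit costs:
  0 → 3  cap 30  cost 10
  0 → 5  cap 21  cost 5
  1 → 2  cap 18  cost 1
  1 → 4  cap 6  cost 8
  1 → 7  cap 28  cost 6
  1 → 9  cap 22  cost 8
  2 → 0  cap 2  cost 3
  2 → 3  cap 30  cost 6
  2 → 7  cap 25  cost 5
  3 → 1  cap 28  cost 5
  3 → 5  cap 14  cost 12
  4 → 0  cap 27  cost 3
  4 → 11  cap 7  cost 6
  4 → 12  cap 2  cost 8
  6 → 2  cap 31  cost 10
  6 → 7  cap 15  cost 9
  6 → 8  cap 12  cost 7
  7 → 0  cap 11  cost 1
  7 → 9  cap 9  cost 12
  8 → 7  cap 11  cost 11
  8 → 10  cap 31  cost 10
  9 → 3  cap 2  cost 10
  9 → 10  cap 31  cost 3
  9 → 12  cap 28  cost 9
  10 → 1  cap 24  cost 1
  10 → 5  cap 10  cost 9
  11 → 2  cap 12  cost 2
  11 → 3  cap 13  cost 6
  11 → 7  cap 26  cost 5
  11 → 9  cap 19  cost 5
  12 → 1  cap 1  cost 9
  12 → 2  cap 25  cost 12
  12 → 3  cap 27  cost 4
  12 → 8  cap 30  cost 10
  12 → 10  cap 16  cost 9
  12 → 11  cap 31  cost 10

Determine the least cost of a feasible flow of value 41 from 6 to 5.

Minimum cost for 41 units: 995

shortest-cost path #1: 6→7→0→5 push 11 @ unit cost 15 (adds 165)
shortest-cost path #2: 6→2→0→5 push 2 @ unit cost 18 (adds 36)
shortest-cost path #3: 6→8→10→5 push 10 @ unit cost 26 (adds 260)
shortest-cost path #4: 6→2→3→5 push 14 @ unit cost 28 (adds 392)
shortest-cost path #5: 6→8→10→1→4→0→5 push 2 @ unit cost 34 (adds 68)
shortest-cost path #6: 6→2→3→1→4→0→5 push 2 @ unit cost 37 (adds 74)
total cost = 995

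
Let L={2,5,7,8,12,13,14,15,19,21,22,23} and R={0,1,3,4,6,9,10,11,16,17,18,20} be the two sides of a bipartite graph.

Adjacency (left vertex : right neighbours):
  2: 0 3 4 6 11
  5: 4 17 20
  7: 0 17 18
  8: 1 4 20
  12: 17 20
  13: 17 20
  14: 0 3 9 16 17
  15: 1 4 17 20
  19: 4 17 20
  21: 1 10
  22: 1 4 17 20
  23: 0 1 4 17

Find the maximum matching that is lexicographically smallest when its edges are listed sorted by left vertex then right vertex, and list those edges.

Lex-smallest maximum matching: {(2,3), (5,4), (7,18), (8,1), (12,17), (13,20), (14,9), (21,10), (23,0)}

|M| = 9 (so the lex-smallest maximum matching has 9 edges)
process left vertices in ascending order; for each, take the smallest-labelled available neighbour that still permits 9 edges overall, or leave it unmatched if none does
lex-smallest matching: {2-3, 5-4, 7-18, 8-1, 12-17, 13-20, 14-9, 21-10, 23-0}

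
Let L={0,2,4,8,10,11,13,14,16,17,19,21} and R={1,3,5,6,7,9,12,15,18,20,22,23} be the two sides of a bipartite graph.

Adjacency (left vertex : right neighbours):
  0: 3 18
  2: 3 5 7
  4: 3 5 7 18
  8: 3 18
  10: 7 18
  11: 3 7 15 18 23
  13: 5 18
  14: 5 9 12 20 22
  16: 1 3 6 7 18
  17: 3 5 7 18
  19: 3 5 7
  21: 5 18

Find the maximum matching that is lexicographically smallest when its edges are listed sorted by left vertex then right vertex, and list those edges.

Lex-smallest maximum matching: {(0,3), (2,5), (4,7), (8,18), (11,15), (14,9), (16,1)}

|M| = 7 (so the lex-smallest maximum matching has 7 edges)
process left vertices in ascending order; for each, take the smallest-labelled available neighbour that still permits 7 edges overall, or leave it unmatched if none does
lex-smallest matching: {0-3, 2-5, 4-7, 8-18, 11-15, 14-9, 16-1}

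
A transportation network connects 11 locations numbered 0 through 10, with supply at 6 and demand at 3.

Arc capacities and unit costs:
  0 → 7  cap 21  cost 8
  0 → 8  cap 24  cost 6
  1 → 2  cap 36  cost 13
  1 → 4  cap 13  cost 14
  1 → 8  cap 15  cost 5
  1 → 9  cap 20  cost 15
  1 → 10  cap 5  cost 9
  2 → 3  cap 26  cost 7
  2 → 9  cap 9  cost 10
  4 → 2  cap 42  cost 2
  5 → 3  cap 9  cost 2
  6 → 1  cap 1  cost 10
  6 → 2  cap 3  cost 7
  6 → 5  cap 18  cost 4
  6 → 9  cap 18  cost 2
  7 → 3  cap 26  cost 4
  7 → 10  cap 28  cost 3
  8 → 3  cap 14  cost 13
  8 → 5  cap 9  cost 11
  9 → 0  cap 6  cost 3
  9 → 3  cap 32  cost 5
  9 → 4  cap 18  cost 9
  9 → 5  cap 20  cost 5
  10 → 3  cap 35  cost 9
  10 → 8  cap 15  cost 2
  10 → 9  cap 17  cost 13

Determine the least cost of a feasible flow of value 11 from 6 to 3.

shortest-cost path #1: 6→5→3 push 9 @ unit cost 6 (adds 54)
shortest-cost path #2: 6→9→3 push 2 @ unit cost 7 (adds 14)
total cost = 68

Minimum cost for 11 units: 68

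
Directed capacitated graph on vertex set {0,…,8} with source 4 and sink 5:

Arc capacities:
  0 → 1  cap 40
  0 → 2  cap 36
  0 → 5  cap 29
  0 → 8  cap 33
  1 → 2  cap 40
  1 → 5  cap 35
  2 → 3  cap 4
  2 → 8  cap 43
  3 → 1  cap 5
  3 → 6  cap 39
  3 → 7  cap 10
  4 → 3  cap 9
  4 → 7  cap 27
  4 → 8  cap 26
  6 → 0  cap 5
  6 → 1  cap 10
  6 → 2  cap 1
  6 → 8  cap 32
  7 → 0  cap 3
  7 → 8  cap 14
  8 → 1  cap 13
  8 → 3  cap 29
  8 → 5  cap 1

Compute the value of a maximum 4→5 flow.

augment #1: 4→8→5 bottleneck 1, total now 1
augment #2: 4→3→1→5 bottleneck 5, total now 6
augment #3: 4→7→0→5 bottleneck 3, total now 9
augment #4: 4→8→1→5 bottleneck 13, total now 22
augment #5: 4→3→6→0→5 bottleneck 4, total now 26
augment #6: 4→8→3→6→0→5 bottleneck 1, total now 27
augment #7: 4→8→3→6→1→5 bottleneck 10, total now 37

Maximum flow value: 37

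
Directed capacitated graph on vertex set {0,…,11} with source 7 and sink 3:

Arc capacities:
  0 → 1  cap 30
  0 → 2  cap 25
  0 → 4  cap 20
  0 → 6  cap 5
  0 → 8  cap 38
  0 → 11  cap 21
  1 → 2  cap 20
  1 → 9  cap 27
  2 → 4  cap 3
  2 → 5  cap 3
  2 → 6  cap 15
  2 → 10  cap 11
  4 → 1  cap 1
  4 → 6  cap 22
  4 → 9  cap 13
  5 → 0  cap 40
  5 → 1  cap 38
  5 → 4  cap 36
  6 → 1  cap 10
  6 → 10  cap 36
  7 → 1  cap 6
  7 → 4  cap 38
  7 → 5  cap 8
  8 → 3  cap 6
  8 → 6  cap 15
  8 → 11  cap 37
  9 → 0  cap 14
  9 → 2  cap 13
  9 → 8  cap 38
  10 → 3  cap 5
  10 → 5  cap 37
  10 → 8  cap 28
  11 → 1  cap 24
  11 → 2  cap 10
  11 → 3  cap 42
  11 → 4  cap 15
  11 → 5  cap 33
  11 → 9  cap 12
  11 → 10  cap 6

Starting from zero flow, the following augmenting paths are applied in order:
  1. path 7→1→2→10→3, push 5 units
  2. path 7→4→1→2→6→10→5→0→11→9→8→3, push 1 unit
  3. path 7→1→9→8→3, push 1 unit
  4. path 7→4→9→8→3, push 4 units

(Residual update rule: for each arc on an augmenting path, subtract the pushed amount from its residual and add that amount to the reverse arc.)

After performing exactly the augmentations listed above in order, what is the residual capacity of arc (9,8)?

after path 1 (7→1→2→10→3, push 5): res(9,8)=38
after path 2 (7→4→1→2→6→10→5→0→11→9→8→3, push 1): res(9,8)=37
after path 3 (7→1→9→8→3, push 1): res(9,8)=36
after path 4 (7→4→9→8→3, push 4): res(9,8)=32

Residual capacity of (9,8): 32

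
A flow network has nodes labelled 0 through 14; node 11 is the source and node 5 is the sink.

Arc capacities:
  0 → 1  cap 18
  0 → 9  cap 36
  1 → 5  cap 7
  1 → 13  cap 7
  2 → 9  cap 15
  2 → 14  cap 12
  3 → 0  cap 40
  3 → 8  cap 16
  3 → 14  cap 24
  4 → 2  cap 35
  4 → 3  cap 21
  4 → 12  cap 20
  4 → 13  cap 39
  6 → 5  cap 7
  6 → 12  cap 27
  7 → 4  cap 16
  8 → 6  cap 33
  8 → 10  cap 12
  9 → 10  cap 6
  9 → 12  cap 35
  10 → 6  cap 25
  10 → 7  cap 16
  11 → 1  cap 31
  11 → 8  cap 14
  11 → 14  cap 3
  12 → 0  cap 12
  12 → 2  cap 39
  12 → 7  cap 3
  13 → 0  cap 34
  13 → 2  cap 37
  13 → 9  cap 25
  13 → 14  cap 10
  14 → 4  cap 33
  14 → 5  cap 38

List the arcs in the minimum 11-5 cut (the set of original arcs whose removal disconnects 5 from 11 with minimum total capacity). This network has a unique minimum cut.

augment #1: 11→1→5 push 7
augment #2: 11→14→5 push 3
augment #3: 11→8→6→5 push 7
augment #4: 11→1→13→14→5 push 7
augment #5: 11→8→6→12→2→14→5 push 7
max flow = 31; residual-reachable set from 11 gives S-side
cut edges (S→T): {(1,5), (1,13), (11,8), (11,14)} total cap 31

Min-cut arcs: {(1,5), (1,13), (11,8), (11,14)} (total capacity 31)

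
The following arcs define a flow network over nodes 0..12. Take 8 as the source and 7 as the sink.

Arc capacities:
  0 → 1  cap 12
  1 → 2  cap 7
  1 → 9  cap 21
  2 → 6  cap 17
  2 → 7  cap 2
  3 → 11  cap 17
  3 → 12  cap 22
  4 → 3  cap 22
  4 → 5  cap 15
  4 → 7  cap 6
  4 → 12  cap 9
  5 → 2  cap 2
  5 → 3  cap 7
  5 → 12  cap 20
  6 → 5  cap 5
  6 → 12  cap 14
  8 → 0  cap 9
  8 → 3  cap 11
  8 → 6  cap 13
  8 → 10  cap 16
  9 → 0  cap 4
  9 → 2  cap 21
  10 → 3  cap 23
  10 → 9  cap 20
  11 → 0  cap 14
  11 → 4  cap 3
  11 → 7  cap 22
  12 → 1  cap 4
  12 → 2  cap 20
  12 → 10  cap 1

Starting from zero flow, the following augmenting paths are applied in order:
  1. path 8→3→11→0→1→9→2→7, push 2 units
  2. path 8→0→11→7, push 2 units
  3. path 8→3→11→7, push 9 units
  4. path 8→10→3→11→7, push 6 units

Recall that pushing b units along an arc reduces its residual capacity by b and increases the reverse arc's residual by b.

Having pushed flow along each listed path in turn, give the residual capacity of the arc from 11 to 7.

after path 1 (8→3→11→0→1→9→2→7, push 2): res(11,7)=22
after path 2 (8→0→11→7, push 2): res(11,7)=20
after path 3 (8→3→11→7, push 9): res(11,7)=11
after path 4 (8→10→3→11→7, push 6): res(11,7)=5

Residual capacity of (11,7): 5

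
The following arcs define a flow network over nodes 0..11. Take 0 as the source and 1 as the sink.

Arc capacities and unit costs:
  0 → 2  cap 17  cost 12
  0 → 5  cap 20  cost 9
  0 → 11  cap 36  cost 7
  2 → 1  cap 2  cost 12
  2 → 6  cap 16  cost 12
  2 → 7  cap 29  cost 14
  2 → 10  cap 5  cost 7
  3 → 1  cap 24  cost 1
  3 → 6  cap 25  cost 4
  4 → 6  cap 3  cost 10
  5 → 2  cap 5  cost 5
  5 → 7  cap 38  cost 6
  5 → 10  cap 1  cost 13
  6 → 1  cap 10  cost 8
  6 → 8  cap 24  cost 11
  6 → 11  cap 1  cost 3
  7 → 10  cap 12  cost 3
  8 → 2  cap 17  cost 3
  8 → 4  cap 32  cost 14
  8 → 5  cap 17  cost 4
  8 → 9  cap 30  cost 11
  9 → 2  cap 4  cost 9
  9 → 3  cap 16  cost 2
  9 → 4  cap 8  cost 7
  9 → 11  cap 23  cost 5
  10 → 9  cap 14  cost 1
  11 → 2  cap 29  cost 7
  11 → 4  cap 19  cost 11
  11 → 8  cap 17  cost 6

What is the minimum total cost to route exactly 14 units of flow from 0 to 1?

shortest-cost path #1: 0→5→7→10→9→3→1 push 12 @ unit cost 22 (adds 264)
shortest-cost path #2: 0→2→10→9→3→1 push 2 @ unit cost 23 (adds 46)
total cost = 310

Minimum cost for 14 units: 310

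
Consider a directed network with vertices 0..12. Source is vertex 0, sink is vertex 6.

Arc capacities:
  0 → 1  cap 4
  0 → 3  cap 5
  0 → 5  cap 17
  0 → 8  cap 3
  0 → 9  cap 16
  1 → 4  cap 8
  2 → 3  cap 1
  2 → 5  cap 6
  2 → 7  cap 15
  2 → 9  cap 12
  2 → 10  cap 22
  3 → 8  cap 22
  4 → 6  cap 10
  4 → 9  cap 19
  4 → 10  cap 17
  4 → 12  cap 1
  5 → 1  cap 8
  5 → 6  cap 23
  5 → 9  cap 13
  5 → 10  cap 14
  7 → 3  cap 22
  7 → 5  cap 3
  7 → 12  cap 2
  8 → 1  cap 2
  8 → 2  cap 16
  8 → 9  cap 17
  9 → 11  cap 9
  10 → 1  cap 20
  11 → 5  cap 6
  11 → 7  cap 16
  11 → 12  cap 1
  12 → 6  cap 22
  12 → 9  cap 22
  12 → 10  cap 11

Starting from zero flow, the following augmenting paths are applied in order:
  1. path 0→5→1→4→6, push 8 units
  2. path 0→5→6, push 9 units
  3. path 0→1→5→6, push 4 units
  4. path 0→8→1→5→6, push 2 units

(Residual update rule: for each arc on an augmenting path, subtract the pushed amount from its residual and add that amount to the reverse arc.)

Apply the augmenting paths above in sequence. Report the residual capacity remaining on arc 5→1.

Residual capacity of (5,1): 6

after path 1 (0→5→1→4→6, push 8): res(5,1)=0
after path 2 (0→5→6, push 9): res(5,1)=0
after path 3 (0→1→5→6, push 4): res(5,1)=4
after path 4 (0→8→1→5→6, push 2): res(5,1)=6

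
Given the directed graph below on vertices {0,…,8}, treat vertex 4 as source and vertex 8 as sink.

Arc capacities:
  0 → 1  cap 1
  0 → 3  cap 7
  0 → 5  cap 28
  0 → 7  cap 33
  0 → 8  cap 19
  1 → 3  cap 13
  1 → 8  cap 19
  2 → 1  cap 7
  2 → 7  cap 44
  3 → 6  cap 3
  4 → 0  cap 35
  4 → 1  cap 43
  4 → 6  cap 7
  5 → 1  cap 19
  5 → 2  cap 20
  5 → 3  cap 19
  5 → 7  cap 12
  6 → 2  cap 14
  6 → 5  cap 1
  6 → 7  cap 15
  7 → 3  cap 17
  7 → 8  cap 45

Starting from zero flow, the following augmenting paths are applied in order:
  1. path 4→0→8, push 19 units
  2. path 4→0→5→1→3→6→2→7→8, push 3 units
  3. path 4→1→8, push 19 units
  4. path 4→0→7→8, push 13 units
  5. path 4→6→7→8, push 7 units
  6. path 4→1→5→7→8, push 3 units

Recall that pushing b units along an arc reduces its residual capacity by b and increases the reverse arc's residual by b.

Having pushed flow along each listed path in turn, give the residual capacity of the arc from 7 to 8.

after path 1 (4→0→8, push 19): res(7,8)=45
after path 2 (4→0→5→1→3→6→2→7→8, push 3): res(7,8)=42
after path 3 (4→1→8, push 19): res(7,8)=42
after path 4 (4→0→7→8, push 13): res(7,8)=29
after path 5 (4→6→7→8, push 7): res(7,8)=22
after path 6 (4→1→5→7→8, push 3): res(7,8)=19

Residual capacity of (7,8): 19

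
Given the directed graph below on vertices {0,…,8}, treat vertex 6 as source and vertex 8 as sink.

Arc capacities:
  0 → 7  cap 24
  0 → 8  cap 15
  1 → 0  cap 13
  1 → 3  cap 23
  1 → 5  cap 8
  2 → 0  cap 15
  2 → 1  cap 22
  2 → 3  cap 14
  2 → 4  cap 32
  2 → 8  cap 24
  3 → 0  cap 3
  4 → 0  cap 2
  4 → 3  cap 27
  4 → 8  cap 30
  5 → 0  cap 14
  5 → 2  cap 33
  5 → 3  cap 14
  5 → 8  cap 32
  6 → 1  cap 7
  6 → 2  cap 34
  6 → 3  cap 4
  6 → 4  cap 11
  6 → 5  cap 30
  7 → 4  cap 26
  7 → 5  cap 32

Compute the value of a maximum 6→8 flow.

Maximum flow value: 85

augment #1: 6→2→8 bottleneck 24, total now 24
augment #2: 6→4→8 bottleneck 11, total now 35
augment #3: 6→5→8 bottleneck 30, total now 65
augment #4: 6→1→0→8 bottleneck 7, total now 72
augment #5: 6→2→0→8 bottleneck 8, total now 80
augment #6: 6→2→4→8 bottleneck 2, total now 82
augment #7: 6→3→0→1→5→8 bottleneck 2, total now 84
augment #8: 6→3→0→2→4→8 bottleneck 1, total now 85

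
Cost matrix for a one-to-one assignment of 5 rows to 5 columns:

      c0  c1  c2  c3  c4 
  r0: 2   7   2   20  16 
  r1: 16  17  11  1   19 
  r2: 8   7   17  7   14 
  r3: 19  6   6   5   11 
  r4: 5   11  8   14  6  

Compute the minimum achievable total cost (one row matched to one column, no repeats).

optimal assignment: row0→col0 (cost 2), row1→col3 (cost 1), row2→col1 (cost 7), row3→col2 (cost 6), row4→col4 (cost 6)
total = 2 + 1 + 7 + 6 + 6 = 22

Minimum assignment cost: 22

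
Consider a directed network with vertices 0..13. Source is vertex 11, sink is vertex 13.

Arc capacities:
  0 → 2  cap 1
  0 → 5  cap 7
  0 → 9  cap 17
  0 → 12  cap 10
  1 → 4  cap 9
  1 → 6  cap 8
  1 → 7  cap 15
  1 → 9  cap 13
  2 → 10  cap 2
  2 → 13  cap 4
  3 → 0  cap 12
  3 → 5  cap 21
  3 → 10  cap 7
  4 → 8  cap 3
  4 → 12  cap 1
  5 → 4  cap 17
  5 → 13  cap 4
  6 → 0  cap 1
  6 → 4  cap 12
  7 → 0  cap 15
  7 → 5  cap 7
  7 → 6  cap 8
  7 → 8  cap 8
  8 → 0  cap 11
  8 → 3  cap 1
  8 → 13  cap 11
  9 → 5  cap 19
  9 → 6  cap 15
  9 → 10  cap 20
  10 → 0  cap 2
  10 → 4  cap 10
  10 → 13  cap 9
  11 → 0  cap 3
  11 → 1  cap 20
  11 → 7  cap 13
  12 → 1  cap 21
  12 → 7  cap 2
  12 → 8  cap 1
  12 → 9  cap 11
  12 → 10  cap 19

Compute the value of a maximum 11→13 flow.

Maximum flow value: 25

augment #1: 11→0→2→13 bottleneck 1, total now 1
augment #2: 11→0→5→13 bottleneck 2, total now 3
augment #3: 11→7→5→13 bottleneck 2, total now 5
augment #4: 11→7→8→13 bottleneck 8, total now 13
augment #5: 11→1→4→8→13 bottleneck 3, total now 16
augment #6: 11→1→9→10→13 bottleneck 9, total now 25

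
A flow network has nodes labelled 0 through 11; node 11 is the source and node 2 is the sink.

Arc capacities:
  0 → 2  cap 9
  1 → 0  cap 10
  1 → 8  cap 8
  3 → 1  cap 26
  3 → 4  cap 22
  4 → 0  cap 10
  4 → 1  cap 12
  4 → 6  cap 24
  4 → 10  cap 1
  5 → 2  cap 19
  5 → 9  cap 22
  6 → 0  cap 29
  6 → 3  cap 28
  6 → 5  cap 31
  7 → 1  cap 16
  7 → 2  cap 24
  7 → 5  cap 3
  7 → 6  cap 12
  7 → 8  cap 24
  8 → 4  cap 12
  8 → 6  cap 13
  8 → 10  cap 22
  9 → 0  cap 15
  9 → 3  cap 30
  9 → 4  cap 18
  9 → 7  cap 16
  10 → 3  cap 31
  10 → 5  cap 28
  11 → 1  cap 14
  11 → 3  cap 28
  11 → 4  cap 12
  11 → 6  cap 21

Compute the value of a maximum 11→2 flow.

Maximum flow value: 44

augment #1: 11→1→0→2 bottleneck 9, total now 9
augment #2: 11→6→5→2 bottleneck 19, total now 28
augment #3: 11→6→5→9→7→2 bottleneck 2, total now 30
augment #4: 11→4→6→5→9→7→2 bottleneck 10, total now 40
augment #5: 11→4→10→5→9→7→2 bottleneck 1, total now 41
augment #6: 11→1→8→10→5→9→7→2 bottleneck 3, total now 44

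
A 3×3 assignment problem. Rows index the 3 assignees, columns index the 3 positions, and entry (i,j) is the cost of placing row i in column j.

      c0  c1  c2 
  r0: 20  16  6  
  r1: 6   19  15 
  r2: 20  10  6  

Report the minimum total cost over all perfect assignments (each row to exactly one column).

optimal assignment: row0→col2 (cost 6), row1→col0 (cost 6), row2→col1 (cost 10)
total = 6 + 6 + 10 = 22

Minimum assignment cost: 22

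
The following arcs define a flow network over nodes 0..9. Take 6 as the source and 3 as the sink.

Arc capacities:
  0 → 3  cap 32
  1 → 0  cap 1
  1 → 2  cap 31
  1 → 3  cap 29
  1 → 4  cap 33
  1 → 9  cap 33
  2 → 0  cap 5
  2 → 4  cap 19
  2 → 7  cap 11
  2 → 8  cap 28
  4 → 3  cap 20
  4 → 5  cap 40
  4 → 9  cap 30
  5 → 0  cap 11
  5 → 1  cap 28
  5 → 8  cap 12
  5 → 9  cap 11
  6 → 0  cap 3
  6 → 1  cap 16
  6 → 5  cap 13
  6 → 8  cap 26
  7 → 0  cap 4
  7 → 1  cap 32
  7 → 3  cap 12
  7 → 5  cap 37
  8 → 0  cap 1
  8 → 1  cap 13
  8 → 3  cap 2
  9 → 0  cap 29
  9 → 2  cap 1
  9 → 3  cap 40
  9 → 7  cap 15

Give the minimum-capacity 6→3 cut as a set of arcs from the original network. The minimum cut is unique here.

augment #1: 6→0→3 push 3
augment #2: 6→1→3 push 16
augment #3: 6→8→3 push 2
augment #4: 6→5→0→3 push 11
augment #5: 6→5→1→3 push 2
augment #6: 6→8→0→3 push 1
augment #7: 6→8→1→3 push 11
augment #8: 6→8→1→0→3 push 1
augment #9: 6→8→1→4→3 push 1
max flow = 48; residual-reachable set from 6 gives S-side
cut edges (S→T): {(6,0), (6,1), (6,5), (8,0), (8,1), (8,3)} total cap 48

Min-cut arcs: {(6,0), (6,1), (6,5), (8,0), (8,1), (8,3)} (total capacity 48)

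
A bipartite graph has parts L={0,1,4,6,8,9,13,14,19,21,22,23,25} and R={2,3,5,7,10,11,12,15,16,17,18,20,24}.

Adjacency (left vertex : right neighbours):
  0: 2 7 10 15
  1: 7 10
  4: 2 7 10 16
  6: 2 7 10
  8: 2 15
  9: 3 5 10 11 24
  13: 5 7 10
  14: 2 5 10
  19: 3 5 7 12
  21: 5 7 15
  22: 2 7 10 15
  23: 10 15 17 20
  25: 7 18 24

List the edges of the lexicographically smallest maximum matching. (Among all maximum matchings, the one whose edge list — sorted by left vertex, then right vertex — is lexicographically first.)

|M| = 10 (so the lex-smallest maximum matching has 10 edges)
process left vertices in ascending order; for each, take the smallest-labelled available neighbour that still permits 10 edges overall, or leave it unmatched if none does
lex-smallest matching: {0-2, 1-7, 4-16, 6-10, 8-15, 9-3, 13-5, 19-12, 23-17, 25-18}

Lex-smallest maximum matching: {(0,2), (1,7), (4,16), (6,10), (8,15), (9,3), (13,5), (19,12), (23,17), (25,18)}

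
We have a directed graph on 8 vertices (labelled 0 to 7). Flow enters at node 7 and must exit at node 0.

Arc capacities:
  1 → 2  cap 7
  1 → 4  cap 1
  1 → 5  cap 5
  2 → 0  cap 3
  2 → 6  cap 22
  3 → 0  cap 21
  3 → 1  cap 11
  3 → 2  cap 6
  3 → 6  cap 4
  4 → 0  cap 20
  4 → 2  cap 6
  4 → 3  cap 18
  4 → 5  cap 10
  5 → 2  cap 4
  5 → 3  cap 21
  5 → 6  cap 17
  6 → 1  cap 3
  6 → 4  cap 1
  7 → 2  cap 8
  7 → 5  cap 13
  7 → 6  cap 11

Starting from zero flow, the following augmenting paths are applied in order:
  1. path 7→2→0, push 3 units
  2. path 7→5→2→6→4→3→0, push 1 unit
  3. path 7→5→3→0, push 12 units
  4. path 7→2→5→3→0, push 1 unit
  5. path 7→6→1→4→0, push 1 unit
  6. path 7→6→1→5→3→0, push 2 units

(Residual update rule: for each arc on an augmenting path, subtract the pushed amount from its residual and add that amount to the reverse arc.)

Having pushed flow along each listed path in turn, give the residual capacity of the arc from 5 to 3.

Residual capacity of (5,3): 6

after path 1 (7→2→0, push 3): res(5,3)=21
after path 2 (7→5→2→6→4→3→0, push 1): res(5,3)=21
after path 3 (7→5→3→0, push 12): res(5,3)=9
after path 4 (7→2→5→3→0, push 1): res(5,3)=8
after path 5 (7→6→1→4→0, push 1): res(5,3)=8
after path 6 (7→6→1→5→3→0, push 2): res(5,3)=6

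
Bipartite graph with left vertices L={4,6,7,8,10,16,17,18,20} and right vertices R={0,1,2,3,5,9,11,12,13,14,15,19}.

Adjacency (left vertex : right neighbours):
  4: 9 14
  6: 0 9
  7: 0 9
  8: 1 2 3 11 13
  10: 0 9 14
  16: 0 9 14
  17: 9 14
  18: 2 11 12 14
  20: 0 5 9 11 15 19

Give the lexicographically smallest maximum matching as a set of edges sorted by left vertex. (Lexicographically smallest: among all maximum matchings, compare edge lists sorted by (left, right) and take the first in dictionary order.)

Lex-smallest maximum matching: {(4,9), (6,0), (8,1), (10,14), (18,2), (20,5)}

|M| = 6 (so the lex-smallest maximum matching has 6 edges)
process left vertices in ascending order; for each, take the smallest-labelled available neighbour that still permits 6 edges overall, or leave it unmatched if none does
lex-smallest matching: {4-9, 6-0, 8-1, 10-14, 18-2, 20-5}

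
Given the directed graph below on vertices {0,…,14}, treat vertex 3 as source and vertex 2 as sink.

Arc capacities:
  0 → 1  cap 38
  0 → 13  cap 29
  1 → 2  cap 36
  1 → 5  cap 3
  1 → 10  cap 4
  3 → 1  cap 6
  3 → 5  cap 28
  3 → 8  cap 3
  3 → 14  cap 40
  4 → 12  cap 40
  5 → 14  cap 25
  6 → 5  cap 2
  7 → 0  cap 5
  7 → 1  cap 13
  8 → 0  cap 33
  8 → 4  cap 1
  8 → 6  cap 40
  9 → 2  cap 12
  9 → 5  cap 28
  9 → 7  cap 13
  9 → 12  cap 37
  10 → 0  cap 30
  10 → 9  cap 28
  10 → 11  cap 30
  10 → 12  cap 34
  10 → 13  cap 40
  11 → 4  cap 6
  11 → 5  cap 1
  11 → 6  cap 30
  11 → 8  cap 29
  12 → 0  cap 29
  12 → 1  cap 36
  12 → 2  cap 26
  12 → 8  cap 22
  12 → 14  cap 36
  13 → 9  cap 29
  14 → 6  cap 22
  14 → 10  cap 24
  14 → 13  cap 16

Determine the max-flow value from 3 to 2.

Maximum flow value: 49

augment #1: 3→1→2 bottleneck 6, total now 6
augment #2: 3→8→0→1→2 bottleneck 3, total now 9
augment #3: 3→14→10→9→2 bottleneck 12, total now 21
augment #4: 3→14→10→12→2 bottleneck 12, total now 33
augment #5: 3→14→13→9→12→2 bottleneck 14, total now 47
augment #6: 3→14→13→9→7→1→2 bottleneck 2, total now 49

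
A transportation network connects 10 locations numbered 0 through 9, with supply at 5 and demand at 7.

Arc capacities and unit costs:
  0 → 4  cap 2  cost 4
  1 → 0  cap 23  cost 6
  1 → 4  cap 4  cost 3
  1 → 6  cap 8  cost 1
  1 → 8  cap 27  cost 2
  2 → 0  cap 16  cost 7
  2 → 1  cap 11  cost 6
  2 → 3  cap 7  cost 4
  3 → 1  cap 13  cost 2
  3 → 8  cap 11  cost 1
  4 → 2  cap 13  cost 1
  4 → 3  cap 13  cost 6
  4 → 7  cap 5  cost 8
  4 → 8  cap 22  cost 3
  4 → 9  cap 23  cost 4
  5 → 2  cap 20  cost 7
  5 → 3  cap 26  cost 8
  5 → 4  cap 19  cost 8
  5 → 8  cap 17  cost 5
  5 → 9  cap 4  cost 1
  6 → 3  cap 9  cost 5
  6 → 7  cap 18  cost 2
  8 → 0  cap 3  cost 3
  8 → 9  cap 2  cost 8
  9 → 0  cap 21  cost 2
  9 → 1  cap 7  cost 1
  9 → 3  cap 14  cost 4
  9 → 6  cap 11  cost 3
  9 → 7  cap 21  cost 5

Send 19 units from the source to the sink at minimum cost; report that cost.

Minimum cost for 19 units: 242

shortest-cost path #1: 5→9→1→6→7 push 4 @ unit cost 5 (adds 20)
shortest-cost path #2: 5→3→1→6→7 push 4 @ unit cost 13 (adds 52)
shortest-cost path #3: 5→3→1→9→7 push 4 @ unit cost 14 (adds 56)
shortest-cost path #4: 5→4→7 push 5 @ unit cost 16 (adds 80)
shortest-cost path #5: 5→4→9→7 push 2 @ unit cost 17 (adds 34)
total cost = 242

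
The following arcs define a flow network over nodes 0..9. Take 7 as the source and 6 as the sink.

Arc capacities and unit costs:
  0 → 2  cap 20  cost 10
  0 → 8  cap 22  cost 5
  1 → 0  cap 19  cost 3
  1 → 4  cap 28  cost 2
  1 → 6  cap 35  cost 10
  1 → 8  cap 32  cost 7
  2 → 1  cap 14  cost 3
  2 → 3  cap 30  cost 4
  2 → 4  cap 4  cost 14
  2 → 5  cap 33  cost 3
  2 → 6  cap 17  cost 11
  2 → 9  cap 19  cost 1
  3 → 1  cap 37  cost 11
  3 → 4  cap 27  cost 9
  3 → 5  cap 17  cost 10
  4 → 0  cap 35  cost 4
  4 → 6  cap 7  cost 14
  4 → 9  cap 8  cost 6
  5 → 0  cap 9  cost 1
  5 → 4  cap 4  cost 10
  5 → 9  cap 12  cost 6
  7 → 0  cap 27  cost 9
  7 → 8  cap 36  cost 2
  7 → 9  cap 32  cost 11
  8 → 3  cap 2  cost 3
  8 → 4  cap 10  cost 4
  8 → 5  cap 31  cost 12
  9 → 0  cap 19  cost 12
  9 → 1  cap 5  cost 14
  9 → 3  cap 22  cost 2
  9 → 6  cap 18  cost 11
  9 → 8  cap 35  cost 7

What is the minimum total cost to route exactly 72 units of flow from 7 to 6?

shortest-cost path #1: 7→8→4→6 push 7 @ unit cost 20 (adds 140)
shortest-cost path #2: 7→9→6 push 18 @ unit cost 22 (adds 396)
shortest-cost path #3: 7→8→3→1→6 push 2 @ unit cost 26 (adds 52)
shortest-cost path #4: 7→0→2→6 push 17 @ unit cost 30 (adds 510)
shortest-cost path #5: 7→0→2→1→6 push 3 @ unit cost 32 (adds 96)
shortest-cost path #6: 7→9→3→1→6 push 14 @ unit cost 34 (adds 476)
shortest-cost path #7: 7→8→4→9→3→1→6 push 3 @ unit cost 35 (adds 105)
shortest-cost path #8: 7→8→5→9→3→1→6 push 5 @ unit cost 43 (adds 215)
shortest-cost path #9: 7→8→5→9→1→6 push 3 @ unit cost 44 (adds 132)
total cost = 2122

Minimum cost for 72 units: 2122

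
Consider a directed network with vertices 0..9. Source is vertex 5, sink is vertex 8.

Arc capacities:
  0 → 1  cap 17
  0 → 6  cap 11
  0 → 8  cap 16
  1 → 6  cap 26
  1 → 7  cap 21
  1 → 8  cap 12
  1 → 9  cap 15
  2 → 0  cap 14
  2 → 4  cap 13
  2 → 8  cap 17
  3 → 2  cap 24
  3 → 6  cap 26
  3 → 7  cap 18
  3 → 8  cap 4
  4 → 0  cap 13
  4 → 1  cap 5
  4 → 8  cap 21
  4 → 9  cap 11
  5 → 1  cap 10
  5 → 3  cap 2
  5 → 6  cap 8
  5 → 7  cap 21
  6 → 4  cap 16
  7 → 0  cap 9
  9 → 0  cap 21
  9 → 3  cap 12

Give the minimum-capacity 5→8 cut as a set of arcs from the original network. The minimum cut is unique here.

Min-cut arcs: {(5,1), (5,3), (5,6), (7,0)} (total capacity 29)

augment #1: 5→1→8 push 10
augment #2: 5→3→8 push 2
augment #3: 5→6→4→8 push 8
augment #4: 5→7→0→8 push 9
max flow = 29; residual-reachable set from 5 gives S-side
cut edges (S→T): {(5,1), (5,3), (5,6), (7,0)} total cap 29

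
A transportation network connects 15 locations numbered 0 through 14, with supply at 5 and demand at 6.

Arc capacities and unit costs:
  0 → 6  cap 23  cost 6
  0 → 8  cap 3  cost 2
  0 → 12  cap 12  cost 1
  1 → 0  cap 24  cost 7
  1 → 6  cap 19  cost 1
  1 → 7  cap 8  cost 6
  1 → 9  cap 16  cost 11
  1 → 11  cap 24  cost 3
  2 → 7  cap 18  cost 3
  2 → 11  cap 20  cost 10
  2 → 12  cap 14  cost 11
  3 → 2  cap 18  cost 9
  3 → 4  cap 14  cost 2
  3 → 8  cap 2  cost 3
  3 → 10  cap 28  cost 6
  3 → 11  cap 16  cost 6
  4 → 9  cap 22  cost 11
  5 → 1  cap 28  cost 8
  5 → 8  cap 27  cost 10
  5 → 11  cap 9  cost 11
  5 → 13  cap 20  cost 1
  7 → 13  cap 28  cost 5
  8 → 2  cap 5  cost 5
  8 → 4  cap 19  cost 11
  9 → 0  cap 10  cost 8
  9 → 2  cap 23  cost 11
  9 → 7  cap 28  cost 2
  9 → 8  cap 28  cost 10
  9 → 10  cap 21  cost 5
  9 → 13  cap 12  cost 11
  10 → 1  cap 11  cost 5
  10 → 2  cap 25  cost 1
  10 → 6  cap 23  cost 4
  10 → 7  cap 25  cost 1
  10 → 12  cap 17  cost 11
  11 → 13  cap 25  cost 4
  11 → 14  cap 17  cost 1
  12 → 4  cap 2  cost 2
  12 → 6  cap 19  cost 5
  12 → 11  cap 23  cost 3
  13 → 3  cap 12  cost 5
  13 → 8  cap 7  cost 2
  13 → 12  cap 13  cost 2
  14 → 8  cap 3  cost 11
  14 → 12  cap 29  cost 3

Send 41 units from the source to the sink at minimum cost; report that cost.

shortest-cost path #1: 5→13→12→6 push 13 @ unit cost 8 (adds 104)
shortest-cost path #2: 5→1→6 push 19 @ unit cost 9 (adds 171)
shortest-cost path #3: 5→13→3→10→6 push 7 @ unit cost 16 (adds 112)
shortest-cost path #4: 5→11→14→12→6 push 2 @ unit cost 20 (adds 40)
total cost = 427

Minimum cost for 41 units: 427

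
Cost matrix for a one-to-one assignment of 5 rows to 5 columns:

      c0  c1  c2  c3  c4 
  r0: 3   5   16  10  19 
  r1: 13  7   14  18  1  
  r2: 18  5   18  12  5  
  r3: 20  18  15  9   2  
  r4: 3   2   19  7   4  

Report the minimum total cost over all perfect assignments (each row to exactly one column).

Minimum assignment cost: 31

one of 2 optimal assignments: row0→col0 (cost 3), row1→col2 (cost 14), row2→col1 (cost 5), row3→col4 (cost 2), row4→col3 (cost 7)
total = 3 + 14 + 5 + 2 + 7 = 31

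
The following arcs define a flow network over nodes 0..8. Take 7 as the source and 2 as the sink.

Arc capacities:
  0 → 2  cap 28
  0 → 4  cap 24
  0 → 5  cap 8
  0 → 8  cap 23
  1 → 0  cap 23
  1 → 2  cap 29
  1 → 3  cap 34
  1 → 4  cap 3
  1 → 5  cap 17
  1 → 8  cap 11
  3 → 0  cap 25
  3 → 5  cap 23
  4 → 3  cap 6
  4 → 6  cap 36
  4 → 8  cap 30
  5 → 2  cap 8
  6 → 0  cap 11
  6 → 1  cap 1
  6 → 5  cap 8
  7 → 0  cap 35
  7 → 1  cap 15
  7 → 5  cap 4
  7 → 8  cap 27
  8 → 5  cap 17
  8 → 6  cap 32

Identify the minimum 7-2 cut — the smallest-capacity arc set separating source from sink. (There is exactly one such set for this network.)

augment #1: 7→0→2 push 28
augment #2: 7→1→2 push 15
augment #3: 7→5→2 push 4
augment #4: 7→0→5→2 push 4
augment #5: 7→8→6→1→2 push 1
max flow = 52; residual-reachable set from 7 gives S-side
cut edges (S→T): {(0,2), (5,2), (6,1), (7,1)} total cap 52

Min-cut arcs: {(0,2), (5,2), (6,1), (7,1)} (total capacity 52)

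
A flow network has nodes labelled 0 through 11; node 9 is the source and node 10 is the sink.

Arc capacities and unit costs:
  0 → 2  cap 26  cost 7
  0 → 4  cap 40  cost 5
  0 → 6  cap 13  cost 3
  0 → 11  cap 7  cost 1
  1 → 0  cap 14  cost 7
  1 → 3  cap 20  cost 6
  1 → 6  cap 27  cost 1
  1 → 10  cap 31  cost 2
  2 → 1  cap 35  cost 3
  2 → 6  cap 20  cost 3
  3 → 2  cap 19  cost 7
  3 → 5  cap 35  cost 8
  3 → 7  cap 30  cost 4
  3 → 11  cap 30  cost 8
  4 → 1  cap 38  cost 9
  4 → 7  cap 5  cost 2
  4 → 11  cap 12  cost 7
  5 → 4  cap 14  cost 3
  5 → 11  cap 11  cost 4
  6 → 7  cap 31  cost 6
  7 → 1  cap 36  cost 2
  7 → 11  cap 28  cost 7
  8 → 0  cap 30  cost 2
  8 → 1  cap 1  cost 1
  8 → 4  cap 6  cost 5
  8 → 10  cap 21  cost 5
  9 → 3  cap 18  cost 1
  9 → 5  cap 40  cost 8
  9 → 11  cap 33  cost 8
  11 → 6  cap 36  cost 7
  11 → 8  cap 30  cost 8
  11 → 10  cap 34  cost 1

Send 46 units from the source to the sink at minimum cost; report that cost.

shortest-cost path #1: 9→11→10 push 33 @ unit cost 9 (adds 297)
shortest-cost path #2: 9→3→7→1→10 push 13 @ unit cost 9 (adds 117)
total cost = 414

Minimum cost for 46 units: 414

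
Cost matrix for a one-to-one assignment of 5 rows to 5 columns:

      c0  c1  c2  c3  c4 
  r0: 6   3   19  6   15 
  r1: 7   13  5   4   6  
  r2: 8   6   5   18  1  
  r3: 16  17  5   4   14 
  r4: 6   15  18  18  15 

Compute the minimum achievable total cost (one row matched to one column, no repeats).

Minimum assignment cost: 19

one of 2 optimal assignments: row0→col1 (cost 3), row1→col2 (cost 5), row2→col4 (cost 1), row3→col3 (cost 4), row4→col0 (cost 6)
total = 3 + 5 + 1 + 4 + 6 = 19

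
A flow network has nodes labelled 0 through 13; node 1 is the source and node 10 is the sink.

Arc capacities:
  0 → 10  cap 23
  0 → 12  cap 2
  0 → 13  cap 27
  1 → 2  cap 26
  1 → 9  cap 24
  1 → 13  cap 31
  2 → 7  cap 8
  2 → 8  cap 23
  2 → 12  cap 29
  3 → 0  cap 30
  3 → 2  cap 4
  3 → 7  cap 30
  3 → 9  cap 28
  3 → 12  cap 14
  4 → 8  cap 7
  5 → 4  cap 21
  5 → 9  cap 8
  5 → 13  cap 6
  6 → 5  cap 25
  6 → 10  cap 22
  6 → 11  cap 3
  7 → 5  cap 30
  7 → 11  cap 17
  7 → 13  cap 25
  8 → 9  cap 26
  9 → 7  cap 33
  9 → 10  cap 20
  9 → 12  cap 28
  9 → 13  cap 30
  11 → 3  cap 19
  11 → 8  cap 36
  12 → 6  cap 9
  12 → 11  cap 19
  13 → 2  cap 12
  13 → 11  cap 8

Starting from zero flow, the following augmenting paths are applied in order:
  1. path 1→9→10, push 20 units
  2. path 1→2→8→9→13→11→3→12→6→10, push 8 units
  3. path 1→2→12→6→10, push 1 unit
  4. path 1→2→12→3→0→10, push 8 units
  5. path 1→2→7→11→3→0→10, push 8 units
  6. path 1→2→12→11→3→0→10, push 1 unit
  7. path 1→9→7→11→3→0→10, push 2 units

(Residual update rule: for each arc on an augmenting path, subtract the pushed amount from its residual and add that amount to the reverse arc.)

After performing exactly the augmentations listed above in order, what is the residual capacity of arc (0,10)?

after path 1 (1→9→10, push 20): res(0,10)=23
after path 2 (1→2→8→9→13→11→3→12→6→10, push 8): res(0,10)=23
after path 3 (1→2→12→6→10, push 1): res(0,10)=23
after path 4 (1→2→12→3→0→10, push 8): res(0,10)=15
after path 5 (1→2→7→11→3→0→10, push 8): res(0,10)=7
after path 6 (1→2→12→11→3→0→10, push 1): res(0,10)=6
after path 7 (1→9→7→11→3→0→10, push 2): res(0,10)=4

Residual capacity of (0,10): 4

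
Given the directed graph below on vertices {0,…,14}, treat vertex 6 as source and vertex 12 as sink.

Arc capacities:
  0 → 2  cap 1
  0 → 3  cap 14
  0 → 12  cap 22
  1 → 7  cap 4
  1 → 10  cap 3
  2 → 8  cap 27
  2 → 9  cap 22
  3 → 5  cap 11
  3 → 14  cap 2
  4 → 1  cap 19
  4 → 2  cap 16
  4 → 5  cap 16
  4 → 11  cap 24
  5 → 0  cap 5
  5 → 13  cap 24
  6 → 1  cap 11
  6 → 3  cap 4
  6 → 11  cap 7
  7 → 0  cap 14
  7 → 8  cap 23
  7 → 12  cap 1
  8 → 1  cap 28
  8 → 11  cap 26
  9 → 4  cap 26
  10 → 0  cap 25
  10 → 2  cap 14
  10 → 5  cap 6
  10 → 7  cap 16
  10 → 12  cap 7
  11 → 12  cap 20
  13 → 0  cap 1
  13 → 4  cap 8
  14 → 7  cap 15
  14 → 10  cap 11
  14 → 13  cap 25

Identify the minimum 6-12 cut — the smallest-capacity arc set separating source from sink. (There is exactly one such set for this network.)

Min-cut arcs: {(1,7), (1,10), (6,3), (6,11)} (total capacity 18)

augment #1: 6→11→12 push 7
augment #2: 6→1→7→12 push 1
augment #3: 6→1→10→12 push 3
augment #4: 6→1→7→0→12 push 3
augment #5: 6→3→5→0→12 push 4
max flow = 18; residual-reachable set from 6 gives S-side
cut edges (S→T): {(1,7), (1,10), (6,3), (6,11)} total cap 18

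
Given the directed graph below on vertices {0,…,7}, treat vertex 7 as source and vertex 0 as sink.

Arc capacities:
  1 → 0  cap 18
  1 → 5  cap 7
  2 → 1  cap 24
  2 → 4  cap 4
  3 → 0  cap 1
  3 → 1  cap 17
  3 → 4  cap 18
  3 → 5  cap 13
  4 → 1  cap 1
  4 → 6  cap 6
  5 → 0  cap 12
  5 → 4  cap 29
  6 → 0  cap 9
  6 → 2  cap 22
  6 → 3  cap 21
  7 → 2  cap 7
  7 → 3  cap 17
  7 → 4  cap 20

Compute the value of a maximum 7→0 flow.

augment #1: 7→3→0 bottleneck 1, total now 1
augment #2: 7→2→1→0 bottleneck 7, total now 8
augment #3: 7→3→1→0 bottleneck 11, total now 19
augment #4: 7→3→5→0 bottleneck 5, total now 24
augment #5: 7→4→6→0 bottleneck 6, total now 30
augment #6: 7→4→1→5→0 bottleneck 1, total now 31

Maximum flow value: 31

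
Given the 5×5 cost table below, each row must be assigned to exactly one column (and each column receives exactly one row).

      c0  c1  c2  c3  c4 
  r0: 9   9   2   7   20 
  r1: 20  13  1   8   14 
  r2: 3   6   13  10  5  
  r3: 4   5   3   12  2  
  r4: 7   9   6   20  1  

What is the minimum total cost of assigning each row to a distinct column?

optimal assignment: row0→col3 (cost 7), row1→col2 (cost 1), row2→col0 (cost 3), row3→col1 (cost 5), row4→col4 (cost 1)
total = 7 + 1 + 3 + 5 + 1 = 17

Minimum assignment cost: 17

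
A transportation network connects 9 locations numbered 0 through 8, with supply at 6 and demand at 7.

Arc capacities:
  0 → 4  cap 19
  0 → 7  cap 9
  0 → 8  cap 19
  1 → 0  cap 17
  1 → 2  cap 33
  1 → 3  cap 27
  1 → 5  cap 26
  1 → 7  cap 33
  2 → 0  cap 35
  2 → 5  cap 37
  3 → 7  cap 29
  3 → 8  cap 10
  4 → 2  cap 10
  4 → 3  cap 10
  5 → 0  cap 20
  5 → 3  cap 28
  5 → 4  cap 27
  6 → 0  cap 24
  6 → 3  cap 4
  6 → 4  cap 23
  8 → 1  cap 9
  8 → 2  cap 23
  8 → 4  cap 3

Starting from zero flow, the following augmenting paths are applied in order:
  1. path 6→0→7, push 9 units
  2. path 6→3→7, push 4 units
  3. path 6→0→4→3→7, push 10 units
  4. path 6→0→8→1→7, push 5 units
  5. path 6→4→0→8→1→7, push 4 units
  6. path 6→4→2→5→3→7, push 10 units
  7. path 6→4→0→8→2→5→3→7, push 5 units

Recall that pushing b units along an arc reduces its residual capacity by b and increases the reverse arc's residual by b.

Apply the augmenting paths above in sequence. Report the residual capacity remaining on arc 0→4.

after path 1 (6→0→7, push 9): res(0,4)=19
after path 2 (6→3→7, push 4): res(0,4)=19
after path 3 (6→0→4→3→7, push 10): res(0,4)=9
after path 4 (6→0→8→1→7, push 5): res(0,4)=9
after path 5 (6→4→0→8→1→7, push 4): res(0,4)=13
after path 6 (6→4→2→5→3→7, push 10): res(0,4)=13
after path 7 (6→4→0→8→2→5→3→7, push 5): res(0,4)=18

Residual capacity of (0,4): 18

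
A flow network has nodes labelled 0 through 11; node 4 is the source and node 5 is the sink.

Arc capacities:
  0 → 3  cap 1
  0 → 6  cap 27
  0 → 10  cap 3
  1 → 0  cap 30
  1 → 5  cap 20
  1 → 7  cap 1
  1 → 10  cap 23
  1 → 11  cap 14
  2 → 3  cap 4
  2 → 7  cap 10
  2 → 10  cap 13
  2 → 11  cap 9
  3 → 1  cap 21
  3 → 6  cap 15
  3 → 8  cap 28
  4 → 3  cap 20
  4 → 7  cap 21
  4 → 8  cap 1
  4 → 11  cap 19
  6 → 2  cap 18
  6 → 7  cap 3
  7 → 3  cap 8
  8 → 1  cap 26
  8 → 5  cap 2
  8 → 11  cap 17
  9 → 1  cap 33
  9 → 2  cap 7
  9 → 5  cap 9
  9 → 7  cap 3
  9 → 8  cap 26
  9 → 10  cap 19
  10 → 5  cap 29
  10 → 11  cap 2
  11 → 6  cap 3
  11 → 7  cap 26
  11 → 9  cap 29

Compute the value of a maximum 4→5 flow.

augment #1: 4→8→5 bottleneck 1, total now 1
augment #2: 4→3→1→5 bottleneck 20, total now 21
augment #3: 4→11→9→5 bottleneck 9, total now 30
augment #4: 4→7→3→8→5 bottleneck 1, total now 31
augment #5: 4→11→9→10→5 bottleneck 10, total now 41
augment #6: 4→7→3→1→10→5 bottleneck 1, total now 42
augment #7: 4→7→3→6→2→10→5 bottleneck 6, total now 48

Maximum flow value: 48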